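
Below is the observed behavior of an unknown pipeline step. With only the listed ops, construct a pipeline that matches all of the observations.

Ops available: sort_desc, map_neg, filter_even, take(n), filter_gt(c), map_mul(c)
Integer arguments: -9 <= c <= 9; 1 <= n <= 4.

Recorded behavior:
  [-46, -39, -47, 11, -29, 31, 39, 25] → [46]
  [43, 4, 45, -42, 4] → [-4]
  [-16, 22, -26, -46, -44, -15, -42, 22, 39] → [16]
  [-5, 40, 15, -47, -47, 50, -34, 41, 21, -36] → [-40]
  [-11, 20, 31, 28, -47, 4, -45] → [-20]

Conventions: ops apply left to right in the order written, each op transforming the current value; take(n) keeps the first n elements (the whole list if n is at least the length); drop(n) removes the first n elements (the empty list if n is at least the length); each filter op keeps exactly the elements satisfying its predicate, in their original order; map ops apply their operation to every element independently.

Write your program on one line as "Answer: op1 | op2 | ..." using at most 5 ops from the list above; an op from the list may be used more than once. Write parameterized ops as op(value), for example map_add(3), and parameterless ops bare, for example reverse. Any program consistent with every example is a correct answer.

filter_even | take(2) | take(1) | map_neg

Check, running the answer program on each example:
  [-46, -39, -47, 11, -29, 31, 39, 25] -> [-46] -> [-46] -> [-46] -> [46]
  [43, 4, 45, -42, 4] -> [4, -42, 4] -> [4, -42] -> [4] -> [-4]
  [-16, 22, -26, -46, -44, -15, -42, 22, 39] -> [-16, 22, -26, -46, -44, -42, 22] -> [-16, 22] -> [-16] -> [16]
  [-5, 40, 15, -47, -47, 50, -34, 41, 21, -36] -> [40, 50, -34, -36] -> [40, 50] -> [40] -> [-40]
  [-11, 20, 31, 28, -47, 4, -45] -> [20, 28, 4] -> [20, 28] -> [20] -> [-20]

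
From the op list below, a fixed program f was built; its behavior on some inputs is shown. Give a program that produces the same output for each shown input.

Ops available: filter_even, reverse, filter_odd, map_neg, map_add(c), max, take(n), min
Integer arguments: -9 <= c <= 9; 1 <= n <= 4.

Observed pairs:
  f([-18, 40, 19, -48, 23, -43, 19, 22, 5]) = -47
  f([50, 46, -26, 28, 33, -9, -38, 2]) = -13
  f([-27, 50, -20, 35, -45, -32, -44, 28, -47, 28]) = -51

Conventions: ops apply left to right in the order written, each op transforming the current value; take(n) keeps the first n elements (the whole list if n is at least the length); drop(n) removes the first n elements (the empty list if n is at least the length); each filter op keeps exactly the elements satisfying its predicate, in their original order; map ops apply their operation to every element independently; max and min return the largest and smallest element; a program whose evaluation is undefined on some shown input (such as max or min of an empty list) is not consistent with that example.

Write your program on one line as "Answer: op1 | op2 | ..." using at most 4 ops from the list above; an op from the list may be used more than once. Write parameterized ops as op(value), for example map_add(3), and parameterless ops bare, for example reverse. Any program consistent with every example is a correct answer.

filter_odd | map_add(-4) | reverse | min

Check, running the answer program on each example:
  [-18, 40, 19, -48, 23, -43, 19, 22, 5] -> [19, 23, -43, 19, 5] -> [15, 19, -47, 15, 1] -> [1, 15, -47, 19, 15] -> -47
  [50, 46, -26, 28, 33, -9, -38, 2] -> [33, -9] -> [29, -13] -> [-13, 29] -> -13
  [-27, 50, -20, 35, -45, -32, -44, 28, -47, 28] -> [-27, 35, -45, -47] -> [-31, 31, -49, -51] -> [-51, -49, 31, -31] -> -51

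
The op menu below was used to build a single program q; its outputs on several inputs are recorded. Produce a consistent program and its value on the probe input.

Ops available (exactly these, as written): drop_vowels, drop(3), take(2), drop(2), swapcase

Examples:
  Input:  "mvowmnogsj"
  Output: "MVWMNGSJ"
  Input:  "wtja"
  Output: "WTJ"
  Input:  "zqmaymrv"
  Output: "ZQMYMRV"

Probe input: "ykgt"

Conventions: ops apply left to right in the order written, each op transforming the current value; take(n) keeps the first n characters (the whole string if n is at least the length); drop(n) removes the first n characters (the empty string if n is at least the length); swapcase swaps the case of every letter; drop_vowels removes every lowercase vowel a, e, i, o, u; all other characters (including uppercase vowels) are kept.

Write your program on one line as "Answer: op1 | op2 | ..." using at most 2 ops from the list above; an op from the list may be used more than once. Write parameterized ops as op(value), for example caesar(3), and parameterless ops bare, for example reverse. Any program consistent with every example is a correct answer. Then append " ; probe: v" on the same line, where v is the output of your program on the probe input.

drop_vowels | swapcase ; probe: "YKGT"

Check, running the answer program on each example:
  "mvowmnogsj" -> "mvwmngsj" -> "MVWMNGSJ"
  "wtja" -> "wtj" -> "WTJ"
  "zqmaymrv" -> "zqmymrv" -> "ZQMYMRV"
  probe: "ykgt" -> "ykgt" -> "YKGT"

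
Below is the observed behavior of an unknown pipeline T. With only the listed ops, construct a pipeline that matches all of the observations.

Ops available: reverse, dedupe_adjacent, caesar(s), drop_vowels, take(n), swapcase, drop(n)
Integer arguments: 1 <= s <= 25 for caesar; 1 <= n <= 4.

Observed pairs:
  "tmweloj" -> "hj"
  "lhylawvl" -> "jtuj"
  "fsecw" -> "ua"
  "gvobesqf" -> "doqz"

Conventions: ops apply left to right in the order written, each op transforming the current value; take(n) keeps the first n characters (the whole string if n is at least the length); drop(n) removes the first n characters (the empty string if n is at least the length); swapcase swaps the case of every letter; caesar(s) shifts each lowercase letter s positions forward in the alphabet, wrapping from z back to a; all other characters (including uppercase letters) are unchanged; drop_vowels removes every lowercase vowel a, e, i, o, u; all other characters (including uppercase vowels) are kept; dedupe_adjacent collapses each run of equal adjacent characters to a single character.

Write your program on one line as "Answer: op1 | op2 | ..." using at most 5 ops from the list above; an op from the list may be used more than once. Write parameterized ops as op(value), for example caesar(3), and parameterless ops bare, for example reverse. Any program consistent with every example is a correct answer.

drop(3) | drop_vowels | reverse | caesar(24)

Check, running the answer program on each example:
  "tmweloj" -> "eloj" -> "lj" -> "jl" -> "hj"
  "lhylawvl" -> "lawvl" -> "lwvl" -> "lvwl" -> "jtuj"
  "fsecw" -> "cw" -> "cw" -> "wc" -> "ua"
  "gvobesqf" -> "besqf" -> "bsqf" -> "fqsb" -> "doqz"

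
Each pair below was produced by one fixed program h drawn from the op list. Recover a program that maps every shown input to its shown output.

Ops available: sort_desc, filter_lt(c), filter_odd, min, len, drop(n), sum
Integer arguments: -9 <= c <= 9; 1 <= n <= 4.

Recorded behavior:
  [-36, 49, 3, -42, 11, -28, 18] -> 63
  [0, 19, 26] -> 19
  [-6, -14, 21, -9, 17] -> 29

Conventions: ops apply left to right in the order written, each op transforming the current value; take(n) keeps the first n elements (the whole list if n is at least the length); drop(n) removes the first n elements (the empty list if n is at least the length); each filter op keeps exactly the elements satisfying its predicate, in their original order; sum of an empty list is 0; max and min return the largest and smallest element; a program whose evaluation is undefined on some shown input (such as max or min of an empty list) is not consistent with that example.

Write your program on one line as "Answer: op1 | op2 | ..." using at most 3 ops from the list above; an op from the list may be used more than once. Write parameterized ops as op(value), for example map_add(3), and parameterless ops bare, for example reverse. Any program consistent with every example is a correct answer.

sort_desc | filter_odd | sum

Check, running the answer program on each example:
  [-36, 49, 3, -42, 11, -28, 18] -> [49, 18, 11, 3, -28, -36, -42] -> [49, 11, 3] -> 63
  [0, 19, 26] -> [26, 19, 0] -> [19] -> 19
  [-6, -14, 21, -9, 17] -> [21, 17, -6, -9, -14] -> [21, 17, -9] -> 29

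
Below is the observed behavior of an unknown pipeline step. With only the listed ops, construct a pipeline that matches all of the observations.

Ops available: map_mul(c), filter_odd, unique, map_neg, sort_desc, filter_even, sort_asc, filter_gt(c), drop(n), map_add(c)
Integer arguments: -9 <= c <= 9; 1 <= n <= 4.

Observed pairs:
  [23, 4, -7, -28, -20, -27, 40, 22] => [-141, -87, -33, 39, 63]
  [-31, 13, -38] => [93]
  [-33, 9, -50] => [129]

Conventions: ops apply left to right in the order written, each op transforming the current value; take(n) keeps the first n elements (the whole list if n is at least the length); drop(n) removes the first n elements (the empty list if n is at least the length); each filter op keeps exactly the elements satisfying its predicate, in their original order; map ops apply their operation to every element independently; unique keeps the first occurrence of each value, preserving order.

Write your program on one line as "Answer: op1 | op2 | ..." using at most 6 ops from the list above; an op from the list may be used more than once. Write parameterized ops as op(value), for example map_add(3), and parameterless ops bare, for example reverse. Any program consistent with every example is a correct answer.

map_add(2) | sort_asc | sort_desc | filter_even | map_add(5) | map_mul(-3)

Check, running the answer program on each example:
  [23, 4, -7, -28, -20, -27, 40, 22] -> [25, 6, -5, -26, -18, -25, 42, 24] -> [-26, -25, -18, -5, 6, 24, 25, 42] -> [42, 25, 24, 6, -5, -18, -25, -26] -> [42, 24, 6, -18, -26] -> [47, 29, 11, -13, -21] -> [-141, -87, -33, 39, 63]
  [-31, 13, -38] -> [-29, 15, -36] -> [-36, -29, 15] -> [15, -29, -36] -> [-36] -> [-31] -> [93]
  [-33, 9, -50] -> [-31, 11, -48] -> [-48, -31, 11] -> [11, -31, -48] -> [-48] -> [-43] -> [129]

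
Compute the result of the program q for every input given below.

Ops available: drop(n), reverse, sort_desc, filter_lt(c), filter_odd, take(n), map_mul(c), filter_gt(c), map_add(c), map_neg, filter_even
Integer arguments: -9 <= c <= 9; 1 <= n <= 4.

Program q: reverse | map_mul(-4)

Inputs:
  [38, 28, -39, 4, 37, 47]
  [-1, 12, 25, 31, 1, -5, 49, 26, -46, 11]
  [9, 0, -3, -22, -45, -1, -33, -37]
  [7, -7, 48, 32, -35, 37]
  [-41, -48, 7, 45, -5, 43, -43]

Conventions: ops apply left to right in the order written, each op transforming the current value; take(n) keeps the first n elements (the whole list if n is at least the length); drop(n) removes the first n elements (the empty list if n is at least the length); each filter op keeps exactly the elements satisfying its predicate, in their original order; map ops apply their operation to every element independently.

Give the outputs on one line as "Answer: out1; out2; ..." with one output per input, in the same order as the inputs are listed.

[-188, -148, -16, 156, -112, -152]; [-44, 184, -104, -196, 20, -4, -124, -100, -48, 4]; [148, 132, 4, 180, 88, 12, 0, -36]; [-148, 140, -128, -192, 28, -28]; [172, -172, 20, -180, -28, 192, 164]

Execution, op by op:
  [38, 28, -39, 4, 37, 47] -> [47, 37, 4, -39, 28, 38] -> [-188, -148, -16, 156, -112, -152]
  [-1, 12, 25, 31, 1, -5, 49, 26, -46, 11] -> [11, -46, 26, 49, -5, 1, 31, 25, 12, -1] -> [-44, 184, -104, -196, 20, -4, -124, -100, -48, 4]
  [9, 0, -3, -22, -45, -1, -33, -37] -> [-37, -33, -1, -45, -22, -3, 0, 9] -> [148, 132, 4, 180, 88, 12, 0, -36]
  [7, -7, 48, 32, -35, 37] -> [37, -35, 32, 48, -7, 7] -> [-148, 140, -128, -192, 28, -28]
  [-41, -48, 7, 45, -5, 43, -43] -> [-43, 43, -5, 45, 7, -48, -41] -> [172, -172, 20, -180, -28, 192, 164]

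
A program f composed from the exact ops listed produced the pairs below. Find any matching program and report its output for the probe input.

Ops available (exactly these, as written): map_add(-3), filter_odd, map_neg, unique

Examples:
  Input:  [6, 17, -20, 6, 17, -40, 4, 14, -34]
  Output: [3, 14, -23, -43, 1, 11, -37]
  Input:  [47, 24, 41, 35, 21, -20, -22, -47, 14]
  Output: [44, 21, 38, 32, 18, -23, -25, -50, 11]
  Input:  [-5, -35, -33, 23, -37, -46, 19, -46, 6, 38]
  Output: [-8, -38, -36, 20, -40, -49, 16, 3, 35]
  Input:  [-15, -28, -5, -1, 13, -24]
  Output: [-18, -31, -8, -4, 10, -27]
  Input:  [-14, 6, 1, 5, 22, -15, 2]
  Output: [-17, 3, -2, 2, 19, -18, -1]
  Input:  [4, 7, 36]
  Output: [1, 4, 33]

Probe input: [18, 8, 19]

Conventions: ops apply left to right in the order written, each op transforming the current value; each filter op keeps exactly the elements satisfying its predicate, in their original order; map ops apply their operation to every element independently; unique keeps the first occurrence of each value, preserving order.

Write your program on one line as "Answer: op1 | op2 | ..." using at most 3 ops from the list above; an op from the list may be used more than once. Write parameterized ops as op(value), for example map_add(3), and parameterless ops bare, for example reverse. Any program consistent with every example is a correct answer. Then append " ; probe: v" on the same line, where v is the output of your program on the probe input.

unique | map_add(-3) ; probe: [15, 5, 16]

Check, running the answer program on each example:
  [6, 17, -20, 6, 17, -40, 4, 14, -34] -> [6, 17, -20, -40, 4, 14, -34] -> [3, 14, -23, -43, 1, 11, -37]
  [47, 24, 41, 35, 21, -20, -22, -47, 14] -> [47, 24, 41, 35, 21, -20, -22, -47, 14] -> [44, 21, 38, 32, 18, -23, -25, -50, 11]
  [-5, -35, -33, 23, -37, -46, 19, -46, 6, 38] -> [-5, -35, -33, 23, -37, -46, 19, 6, 38] -> [-8, -38, -36, 20, -40, -49, 16, 3, 35]
  [-15, -28, -5, -1, 13, -24] -> [-15, -28, -5, -1, 13, -24] -> [-18, -31, -8, -4, 10, -27]
  [-14, 6, 1, 5, 22, -15, 2] -> [-14, 6, 1, 5, 22, -15, 2] -> [-17, 3, -2, 2, 19, -18, -1]
  [4, 7, 36] -> [4, 7, 36] -> [1, 4, 33]
  probe: [18, 8, 19] -> [18, 8, 19] -> [15, 5, 16]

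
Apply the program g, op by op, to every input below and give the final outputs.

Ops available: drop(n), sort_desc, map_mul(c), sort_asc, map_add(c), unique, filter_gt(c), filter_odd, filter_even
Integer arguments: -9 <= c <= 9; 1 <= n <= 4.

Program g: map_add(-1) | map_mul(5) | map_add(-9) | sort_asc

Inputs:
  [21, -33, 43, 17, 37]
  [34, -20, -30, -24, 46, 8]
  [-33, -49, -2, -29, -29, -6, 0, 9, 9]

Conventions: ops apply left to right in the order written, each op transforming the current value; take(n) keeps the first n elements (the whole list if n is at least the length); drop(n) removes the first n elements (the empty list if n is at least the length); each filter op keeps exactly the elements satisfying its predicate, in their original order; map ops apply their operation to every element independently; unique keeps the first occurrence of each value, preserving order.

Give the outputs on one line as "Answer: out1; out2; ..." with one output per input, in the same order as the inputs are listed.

[-179, 71, 91, 171, 201]; [-164, -134, -114, 26, 156, 216]; [-259, -179, -159, -159, -44, -24, -14, 31, 31]

Execution, op by op:
  [21, -33, 43, 17, 37] -> [20, -34, 42, 16, 36] -> [100, -170, 210, 80, 180] -> [91, -179, 201, 71, 171] -> [-179, 71, 91, 171, 201]
  [34, -20, -30, -24, 46, 8] -> [33, -21, -31, -25, 45, 7] -> [165, -105, -155, -125, 225, 35] -> [156, -114, -164, -134, 216, 26] -> [-164, -134, -114, 26, 156, 216]
  [-33, -49, -2, -29, -29, -6, 0, 9, 9] -> [-34, -50, -3, -30, -30, -7, -1, 8, 8] -> [-170, -250, -15, -150, -150, -35, -5, 40, 40] -> [-179, -259, -24, -159, -159, -44, -14, 31, 31] -> [-259, -179, -159, -159, -44, -24, -14, 31, 31]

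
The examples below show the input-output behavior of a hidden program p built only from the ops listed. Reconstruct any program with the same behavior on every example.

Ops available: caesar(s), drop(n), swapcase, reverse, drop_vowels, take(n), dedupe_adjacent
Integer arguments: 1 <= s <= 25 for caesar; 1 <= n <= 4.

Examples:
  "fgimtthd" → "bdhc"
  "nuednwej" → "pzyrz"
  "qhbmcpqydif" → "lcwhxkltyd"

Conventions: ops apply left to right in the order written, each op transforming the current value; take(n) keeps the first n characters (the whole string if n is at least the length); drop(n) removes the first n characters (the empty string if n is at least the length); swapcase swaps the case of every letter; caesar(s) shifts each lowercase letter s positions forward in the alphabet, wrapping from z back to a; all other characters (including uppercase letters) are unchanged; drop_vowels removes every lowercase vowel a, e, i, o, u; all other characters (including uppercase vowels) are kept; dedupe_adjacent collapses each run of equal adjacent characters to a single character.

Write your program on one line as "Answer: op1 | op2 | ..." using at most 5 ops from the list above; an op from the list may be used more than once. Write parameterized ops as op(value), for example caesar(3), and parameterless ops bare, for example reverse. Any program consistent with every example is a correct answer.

reverse | drop(1) | reverse | caesar(21) | drop_vowels

Check, running the answer program on each example:
  "fgimtthd" -> "dhttmigf" -> "httmigf" -> "fgimtth" -> "abdhooc" -> "bdhc"
  "nuednwej" -> "jewndeun" -> "ewndeun" -> "nuednwe" -> "ipzyirz" -> "pzyrz"
  "qhbmcpqydif" -> "fidyqpcmbhq" -> "idyqpcmbhq" -> "qhbmcpqydi" -> "lcwhxkltyd" -> "lcwhxkltyd"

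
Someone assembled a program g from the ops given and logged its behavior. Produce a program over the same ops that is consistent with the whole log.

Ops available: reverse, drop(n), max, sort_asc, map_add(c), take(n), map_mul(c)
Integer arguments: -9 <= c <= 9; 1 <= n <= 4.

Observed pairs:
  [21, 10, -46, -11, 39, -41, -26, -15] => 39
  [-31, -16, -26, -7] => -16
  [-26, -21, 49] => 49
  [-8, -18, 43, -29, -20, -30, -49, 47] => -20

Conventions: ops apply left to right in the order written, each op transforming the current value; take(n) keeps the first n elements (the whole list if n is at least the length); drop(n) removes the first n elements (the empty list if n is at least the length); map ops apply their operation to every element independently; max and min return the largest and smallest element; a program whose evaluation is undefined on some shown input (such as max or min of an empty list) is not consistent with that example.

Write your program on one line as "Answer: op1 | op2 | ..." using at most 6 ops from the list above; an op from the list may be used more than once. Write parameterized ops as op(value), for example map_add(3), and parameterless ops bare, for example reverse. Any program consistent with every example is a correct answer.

reverse | take(4) | reverse | take(3) | reverse | max

Check, running the answer program on each example:
  [21, 10, -46, -11, 39, -41, -26, -15] -> [-15, -26, -41, 39, -11, -46, 10, 21] -> [-15, -26, -41, 39] -> [39, -41, -26, -15] -> [39, -41, -26] -> [-26, -41, 39] -> 39
  [-31, -16, -26, -7] -> [-7, -26, -16, -31] -> [-7, -26, -16, -31] -> [-31, -16, -26, -7] -> [-31, -16, -26] -> [-26, -16, -31] -> -16
  [-26, -21, 49] -> [49, -21, -26] -> [49, -21, -26] -> [-26, -21, 49] -> [-26, -21, 49] -> [49, -21, -26] -> 49
  [-8, -18, 43, -29, -20, -30, -49, 47] -> [47, -49, -30, -20, -29, 43, -18, -8] -> [47, -49, -30, -20] -> [-20, -30, -49, 47] -> [-20, -30, -49] -> [-49, -30, -20] -> -20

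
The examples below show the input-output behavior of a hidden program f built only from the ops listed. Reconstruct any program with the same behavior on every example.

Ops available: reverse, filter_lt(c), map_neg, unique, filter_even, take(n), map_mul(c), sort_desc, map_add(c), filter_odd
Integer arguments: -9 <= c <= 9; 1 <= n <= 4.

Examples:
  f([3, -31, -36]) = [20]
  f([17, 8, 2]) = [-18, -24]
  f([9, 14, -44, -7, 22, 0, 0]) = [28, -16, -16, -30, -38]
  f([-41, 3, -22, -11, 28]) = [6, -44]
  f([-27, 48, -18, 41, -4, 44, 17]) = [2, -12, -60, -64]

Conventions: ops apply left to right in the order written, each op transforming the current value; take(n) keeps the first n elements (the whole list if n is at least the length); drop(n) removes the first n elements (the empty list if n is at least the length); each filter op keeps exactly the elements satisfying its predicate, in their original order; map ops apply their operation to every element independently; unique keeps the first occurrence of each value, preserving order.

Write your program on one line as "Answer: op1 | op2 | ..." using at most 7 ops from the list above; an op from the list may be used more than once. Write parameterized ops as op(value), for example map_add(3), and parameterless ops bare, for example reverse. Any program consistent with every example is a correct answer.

filter_even | map_add(8) | map_add(1) | map_neg | map_add(-7) | sort_desc

Check, running the answer program on each example:
  [3, -31, -36] -> [-36] -> [-28] -> [-27] -> [27] -> [20] -> [20]
  [17, 8, 2] -> [8, 2] -> [16, 10] -> [17, 11] -> [-17, -11] -> [-24, -18] -> [-18, -24]
  [9, 14, -44, -7, 22, 0, 0] -> [14, -44, 22, 0, 0] -> [22, -36, 30, 8, 8] -> [23, -35, 31, 9, 9] -> [-23, 35, -31, -9, -9] -> [-30, 28, -38, -16, -16] -> [28, -16, -16, -30, -38]
  [-41, 3, -22, -11, 28] -> [-22, 28] -> [-14, 36] -> [-13, 37] -> [13, -37] -> [6, -44] -> [6, -44]
  [-27, 48, -18, 41, -4, 44, 17] -> [48, -18, -4, 44] -> [56, -10, 4, 52] -> [57, -9, 5, 53] -> [-57, 9, -5, -53] -> [-64, 2, -12, -60] -> [2, -12, -60, -64]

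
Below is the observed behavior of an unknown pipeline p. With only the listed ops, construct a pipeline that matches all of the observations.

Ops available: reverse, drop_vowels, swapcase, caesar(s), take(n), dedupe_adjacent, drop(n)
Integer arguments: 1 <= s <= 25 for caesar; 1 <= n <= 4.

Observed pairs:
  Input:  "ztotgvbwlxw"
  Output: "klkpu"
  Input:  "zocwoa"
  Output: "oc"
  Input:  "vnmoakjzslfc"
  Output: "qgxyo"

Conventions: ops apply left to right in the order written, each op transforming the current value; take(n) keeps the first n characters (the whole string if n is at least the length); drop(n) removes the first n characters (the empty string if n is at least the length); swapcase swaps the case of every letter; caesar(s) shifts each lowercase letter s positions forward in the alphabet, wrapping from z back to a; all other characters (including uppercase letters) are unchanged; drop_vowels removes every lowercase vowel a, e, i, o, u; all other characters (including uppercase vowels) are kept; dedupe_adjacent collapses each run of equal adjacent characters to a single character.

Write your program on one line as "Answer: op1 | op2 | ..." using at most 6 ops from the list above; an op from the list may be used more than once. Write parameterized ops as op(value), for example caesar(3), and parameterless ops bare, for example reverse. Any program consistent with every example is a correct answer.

drop(4) | caesar(9) | reverse | drop_vowels | caesar(5)

Check, running the answer program on each example:
  "ztotgvbwlxw" -> "gvbwlxw" -> "pekfugf" -> "fgufkep" -> "fgfkp" -> "klkpu"
  "zocwoa" -> "oa" -> "xj" -> "jx" -> "jx" -> "oc"
  "vnmoakjzslfc" -> "akjzslfc" -> "jtsibuol" -> "loubistj" -> "lbstj" -> "qgxyo"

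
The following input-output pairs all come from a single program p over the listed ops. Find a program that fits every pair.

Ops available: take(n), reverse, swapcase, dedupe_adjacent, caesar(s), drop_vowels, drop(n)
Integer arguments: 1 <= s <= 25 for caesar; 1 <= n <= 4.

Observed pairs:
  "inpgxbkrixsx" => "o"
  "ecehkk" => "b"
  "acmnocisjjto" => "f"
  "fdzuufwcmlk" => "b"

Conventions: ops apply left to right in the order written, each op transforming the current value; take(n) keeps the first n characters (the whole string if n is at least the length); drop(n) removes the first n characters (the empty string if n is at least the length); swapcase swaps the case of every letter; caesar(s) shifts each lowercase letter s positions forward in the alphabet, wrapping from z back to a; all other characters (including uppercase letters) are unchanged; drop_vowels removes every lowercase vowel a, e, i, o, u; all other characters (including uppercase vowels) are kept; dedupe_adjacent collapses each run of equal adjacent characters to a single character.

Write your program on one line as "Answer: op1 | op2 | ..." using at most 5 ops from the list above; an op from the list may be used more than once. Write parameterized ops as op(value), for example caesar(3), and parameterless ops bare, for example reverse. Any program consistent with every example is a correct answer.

reverse | caesar(17) | take(3) | take(1)

Check, running the answer program on each example:
  "inpgxbkrixsx" -> "xsxirkbxgpni" -> "ojozibsoxgez" -> "ojo" -> "o"
  "ecehkk" -> "kkhece" -> "bbyvtv" -> "bby" -> "b"
  "acmnocisjjto" -> "otjjsiconmca" -> "fkaajztfedtr" -> "fka" -> "f"
  "fdzuufwcmlk" -> "klmcwfuuzdf" -> "bcdtnwllquw" -> "bcd" -> "b"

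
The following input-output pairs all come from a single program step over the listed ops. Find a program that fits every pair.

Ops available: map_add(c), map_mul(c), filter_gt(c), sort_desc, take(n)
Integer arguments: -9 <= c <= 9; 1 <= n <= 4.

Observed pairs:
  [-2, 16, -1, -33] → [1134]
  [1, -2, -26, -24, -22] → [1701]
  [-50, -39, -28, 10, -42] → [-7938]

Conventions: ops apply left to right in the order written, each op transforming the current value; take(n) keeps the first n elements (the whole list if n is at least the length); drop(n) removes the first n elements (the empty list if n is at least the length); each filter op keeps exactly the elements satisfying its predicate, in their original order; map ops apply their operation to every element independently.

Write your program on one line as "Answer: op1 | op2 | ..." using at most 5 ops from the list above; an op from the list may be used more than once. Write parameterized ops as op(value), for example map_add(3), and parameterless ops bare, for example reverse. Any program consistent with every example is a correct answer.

map_add(8) | map_mul(-9) | map_mul(3) | take(1) | map_mul(-7)

Check, running the answer program on each example:
  [-2, 16, -1, -33] -> [6, 24, 7, -25] -> [-54, -216, -63, 225] -> [-162, -648, -189, 675] -> [-162] -> [1134]
  [1, -2, -26, -24, -22] -> [9, 6, -18, -16, -14] -> [-81, -54, 162, 144, 126] -> [-243, -162, 486, 432, 378] -> [-243] -> [1701]
  [-50, -39, -28, 10, -42] -> [-42, -31, -20, 18, -34] -> [378, 279, 180, -162, 306] -> [1134, 837, 540, -486, 918] -> [1134] -> [-7938]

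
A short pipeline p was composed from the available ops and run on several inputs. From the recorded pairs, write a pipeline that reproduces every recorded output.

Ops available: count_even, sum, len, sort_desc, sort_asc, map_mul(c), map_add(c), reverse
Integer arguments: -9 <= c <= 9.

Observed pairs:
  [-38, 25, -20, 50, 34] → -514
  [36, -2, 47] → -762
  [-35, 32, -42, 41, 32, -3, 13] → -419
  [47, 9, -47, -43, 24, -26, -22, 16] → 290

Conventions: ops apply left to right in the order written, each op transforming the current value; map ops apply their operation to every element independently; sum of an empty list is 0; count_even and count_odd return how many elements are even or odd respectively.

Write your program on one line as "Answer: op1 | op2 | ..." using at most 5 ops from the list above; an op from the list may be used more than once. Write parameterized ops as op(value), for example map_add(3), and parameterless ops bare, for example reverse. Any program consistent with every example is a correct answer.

map_add(1) | map_mul(-9) | map_add(-5) | map_add(3) | sum

Check, running the answer program on each example:
  [-38, 25, -20, 50, 34] -> [-37, 26, -19, 51, 35] -> [333, -234, 171, -459, -315] -> [328, -239, 166, -464, -320] -> [331, -236, 169, -461, -317] -> -514
  [36, -2, 47] -> [37, -1, 48] -> [-333, 9, -432] -> [-338, 4, -437] -> [-335, 7, -434] -> -762
  [-35, 32, -42, 41, 32, -3, 13] -> [-34, 33, -41, 42, 33, -2, 14] -> [306, -297, 369, -378, -297, 18, -126] -> [301, -302, 364, -383, -302, 13, -131] -> [304, -299, 367, -380, -299, 16, -128] -> -419
  [47, 9, -47, -43, 24, -26, -22, 16] -> [48, 10, -46, -42, 25, -25, -21, 17] -> [-432, -90, 414, 378, -225, 225, 189, -153] -> [-437, -95, 409, 373, -230, 220, 184, -158] -> [-434, -92, 412, 376, -227, 223, 187, -155] -> 290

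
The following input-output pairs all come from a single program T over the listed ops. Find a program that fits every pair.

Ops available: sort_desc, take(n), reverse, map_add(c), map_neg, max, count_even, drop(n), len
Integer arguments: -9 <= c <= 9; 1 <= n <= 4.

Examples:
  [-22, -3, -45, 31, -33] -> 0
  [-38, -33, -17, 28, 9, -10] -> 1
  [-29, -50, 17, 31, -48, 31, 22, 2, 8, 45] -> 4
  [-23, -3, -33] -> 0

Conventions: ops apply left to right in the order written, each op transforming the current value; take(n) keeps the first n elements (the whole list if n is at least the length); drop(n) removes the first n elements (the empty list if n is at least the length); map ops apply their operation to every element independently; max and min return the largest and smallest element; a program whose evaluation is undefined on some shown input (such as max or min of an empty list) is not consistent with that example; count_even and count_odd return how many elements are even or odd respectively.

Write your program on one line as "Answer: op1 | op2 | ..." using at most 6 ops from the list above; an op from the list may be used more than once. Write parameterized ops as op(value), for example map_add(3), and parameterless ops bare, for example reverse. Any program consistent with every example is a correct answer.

drop(4) | sort_desc | reverse | map_add(-2) | count_even

Check, running the answer program on each example:
  [-22, -3, -45, 31, -33] -> [-33] -> [-33] -> [-33] -> [-35] -> 0
  [-38, -33, -17, 28, 9, -10] -> [9, -10] -> [9, -10] -> [-10, 9] -> [-12, 7] -> 1
  [-29, -50, 17, 31, -48, 31, 22, 2, 8, 45] -> [-48, 31, 22, 2, 8, 45] -> [45, 31, 22, 8, 2, -48] -> [-48, 2, 8, 22, 31, 45] -> [-50, 0, 6, 20, 29, 43] -> 4
  [-23, -3, -33] -> [] -> [] -> [] -> [] -> 0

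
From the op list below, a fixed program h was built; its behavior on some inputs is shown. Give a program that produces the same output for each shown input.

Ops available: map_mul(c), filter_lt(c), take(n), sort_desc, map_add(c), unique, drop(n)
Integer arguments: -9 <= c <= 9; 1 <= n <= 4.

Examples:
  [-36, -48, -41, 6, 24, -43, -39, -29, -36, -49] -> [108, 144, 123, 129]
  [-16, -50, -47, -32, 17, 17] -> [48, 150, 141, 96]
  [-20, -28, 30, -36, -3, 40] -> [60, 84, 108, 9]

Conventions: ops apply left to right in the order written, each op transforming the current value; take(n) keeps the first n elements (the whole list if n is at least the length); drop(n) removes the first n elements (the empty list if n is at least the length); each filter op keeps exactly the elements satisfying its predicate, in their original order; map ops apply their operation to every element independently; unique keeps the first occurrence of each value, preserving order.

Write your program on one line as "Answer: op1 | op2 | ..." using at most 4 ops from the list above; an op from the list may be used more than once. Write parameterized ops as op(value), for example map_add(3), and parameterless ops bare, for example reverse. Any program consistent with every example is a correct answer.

filter_lt(3) | unique | take(4) | map_mul(-3)

Check, running the answer program on each example:
  [-36, -48, -41, 6, 24, -43, -39, -29, -36, -49] -> [-36, -48, -41, -43, -39, -29, -36, -49] -> [-36, -48, -41, -43, -39, -29, -49] -> [-36, -48, -41, -43] -> [108, 144, 123, 129]
  [-16, -50, -47, -32, 17, 17] -> [-16, -50, -47, -32] -> [-16, -50, -47, -32] -> [-16, -50, -47, -32] -> [48, 150, 141, 96]
  [-20, -28, 30, -36, -3, 40] -> [-20, -28, -36, -3] -> [-20, -28, -36, -3] -> [-20, -28, -36, -3] -> [60, 84, 108, 9]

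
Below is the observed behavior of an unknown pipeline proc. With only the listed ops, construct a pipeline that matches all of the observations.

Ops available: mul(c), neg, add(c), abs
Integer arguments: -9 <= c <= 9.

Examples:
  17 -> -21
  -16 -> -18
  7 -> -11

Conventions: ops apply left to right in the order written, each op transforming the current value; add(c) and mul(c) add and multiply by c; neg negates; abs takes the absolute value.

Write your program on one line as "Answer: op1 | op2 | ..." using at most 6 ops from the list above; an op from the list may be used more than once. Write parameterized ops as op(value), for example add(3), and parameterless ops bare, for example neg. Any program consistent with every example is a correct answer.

add(1) | neg | abs | add(3) | neg

Check, running the answer program on each example:
  17 -> 18 -> -18 -> 18 -> 21 -> -21
  -16 -> -15 -> 15 -> 15 -> 18 -> -18
  7 -> 8 -> -8 -> 8 -> 11 -> -11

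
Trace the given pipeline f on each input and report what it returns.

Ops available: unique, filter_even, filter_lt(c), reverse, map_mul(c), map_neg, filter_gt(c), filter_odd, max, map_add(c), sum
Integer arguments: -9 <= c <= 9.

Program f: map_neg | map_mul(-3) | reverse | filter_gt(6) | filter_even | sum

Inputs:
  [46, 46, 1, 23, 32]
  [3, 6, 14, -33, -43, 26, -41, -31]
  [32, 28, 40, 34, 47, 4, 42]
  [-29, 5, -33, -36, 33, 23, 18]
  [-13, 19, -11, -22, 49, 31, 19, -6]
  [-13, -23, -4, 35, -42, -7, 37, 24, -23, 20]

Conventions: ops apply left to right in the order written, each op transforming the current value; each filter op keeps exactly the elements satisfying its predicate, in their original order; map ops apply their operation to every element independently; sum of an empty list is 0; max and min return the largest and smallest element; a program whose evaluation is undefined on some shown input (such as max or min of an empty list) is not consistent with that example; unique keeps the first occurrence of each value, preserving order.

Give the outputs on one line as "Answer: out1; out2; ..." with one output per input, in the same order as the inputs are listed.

Execution, op by op:
  [46, 46, 1, 23, 32] -> [-46, -46, -1, -23, -32] -> [138, 138, 3, 69, 96] -> [96, 69, 3, 138, 138] -> [96, 69, 138, 138] -> [96, 138, 138] -> 372
  [3, 6, 14, -33, -43, 26, -41, -31] -> [-3, -6, -14, 33, 43, -26, 41, 31] -> [9, 18, 42, -99, -129, 78, -123, -93] -> [-93, -123, 78, -129, -99, 42, 18, 9] -> [78, 42, 18, 9] -> [78, 42, 18] -> 138
  [32, 28, 40, 34, 47, 4, 42] -> [-32, -28, -40, -34, -47, -4, -42] -> [96, 84, 120, 102, 141, 12, 126] -> [126, 12, 141, 102, 120, 84, 96] -> [126, 12, 141, 102, 120, 84, 96] -> [126, 12, 102, 120, 84, 96] -> 540
  [-29, 5, -33, -36, 33, 23, 18] -> [29, -5, 33, 36, -33, -23, -18] -> [-87, 15, -99, -108, 99, 69, 54] -> [54, 69, 99, -108, -99, 15, -87] -> [54, 69, 99, 15] -> [54] -> 54
  [-13, 19, -11, -22, 49, 31, 19, -6] -> [13, -19, 11, 22, -49, -31, -19, 6] -> [-39, 57, -33, -66, 147, 93, 57, -18] -> [-18, 57, 93, 147, -66, -33, 57, -39] -> [57, 93, 147, 57] -> [] -> 0
  [-13, -23, -4, 35, -42, -7, 37, 24, -23, 20] -> [13, 23, 4, -35, 42, 7, -37, -24, 23, -20] -> [-39, -69, -12, 105, -126, -21, 111, 72, -69, 60] -> [60, -69, 72, 111, -21, -126, 105, -12, -69, -39] -> [60, 72, 111, 105] -> [60, 72] -> 132

372; 138; 540; 54; 0; 132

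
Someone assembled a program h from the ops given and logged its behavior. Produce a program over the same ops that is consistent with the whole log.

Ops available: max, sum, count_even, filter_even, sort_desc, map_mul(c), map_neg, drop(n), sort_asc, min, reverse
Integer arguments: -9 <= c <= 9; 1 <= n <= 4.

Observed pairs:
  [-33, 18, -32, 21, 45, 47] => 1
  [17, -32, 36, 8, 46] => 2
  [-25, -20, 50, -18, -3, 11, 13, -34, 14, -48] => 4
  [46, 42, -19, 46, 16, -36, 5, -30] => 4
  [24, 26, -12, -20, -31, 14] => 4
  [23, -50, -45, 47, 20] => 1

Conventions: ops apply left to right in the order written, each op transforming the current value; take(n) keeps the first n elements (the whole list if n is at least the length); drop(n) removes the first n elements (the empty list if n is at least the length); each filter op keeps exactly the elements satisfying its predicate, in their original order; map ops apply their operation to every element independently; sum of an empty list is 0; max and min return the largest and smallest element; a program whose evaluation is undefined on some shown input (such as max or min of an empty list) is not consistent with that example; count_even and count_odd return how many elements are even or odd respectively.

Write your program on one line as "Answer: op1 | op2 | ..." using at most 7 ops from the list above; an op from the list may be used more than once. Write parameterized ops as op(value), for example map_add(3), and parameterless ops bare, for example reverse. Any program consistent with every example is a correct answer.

reverse | sort_asc | drop(2) | map_neg | sort_asc | count_even

Check, running the answer program on each example:
  [-33, 18, -32, 21, 45, 47] -> [47, 45, 21, -32, 18, -33] -> [-33, -32, 18, 21, 45, 47] -> [18, 21, 45, 47] -> [-18, -21, -45, -47] -> [-47, -45, -21, -18] -> 1
  [17, -32, 36, 8, 46] -> [46, 8, 36, -32, 17] -> [-32, 8, 17, 36, 46] -> [17, 36, 46] -> [-17, -36, -46] -> [-46, -36, -17] -> 2
  [-25, -20, 50, -18, -3, 11, 13, -34, 14, -48] -> [-48, 14, -34, 13, 11, -3, -18, 50, -20, -25] -> [-48, -34, -25, -20, -18, -3, 11, 13, 14, 50] -> [-25, -20, -18, -3, 11, 13, 14, 50] -> [25, 20, 18, 3, -11, -13, -14, -50] -> [-50, -14, -13, -11, 3, 18, 20, 25] -> 4
  [46, 42, -19, 46, 16, -36, 5, -30] -> [-30, 5, -36, 16, 46, -19, 42, 46] -> [-36, -30, -19, 5, 16, 42, 46, 46] -> [-19, 5, 16, 42, 46, 46] -> [19, -5, -16, -42, -46, -46] -> [-46, -46, -42, -16, -5, 19] -> 4
  [24, 26, -12, -20, -31, 14] -> [14, -31, -20, -12, 26, 24] -> [-31, -20, -12, 14, 24, 26] -> [-12, 14, 24, 26] -> [12, -14, -24, -26] -> [-26, -24, -14, 12] -> 4
  [23, -50, -45, 47, 20] -> [20, 47, -45, -50, 23] -> [-50, -45, 20, 23, 47] -> [20, 23, 47] -> [-20, -23, -47] -> [-47, -23, -20] -> 1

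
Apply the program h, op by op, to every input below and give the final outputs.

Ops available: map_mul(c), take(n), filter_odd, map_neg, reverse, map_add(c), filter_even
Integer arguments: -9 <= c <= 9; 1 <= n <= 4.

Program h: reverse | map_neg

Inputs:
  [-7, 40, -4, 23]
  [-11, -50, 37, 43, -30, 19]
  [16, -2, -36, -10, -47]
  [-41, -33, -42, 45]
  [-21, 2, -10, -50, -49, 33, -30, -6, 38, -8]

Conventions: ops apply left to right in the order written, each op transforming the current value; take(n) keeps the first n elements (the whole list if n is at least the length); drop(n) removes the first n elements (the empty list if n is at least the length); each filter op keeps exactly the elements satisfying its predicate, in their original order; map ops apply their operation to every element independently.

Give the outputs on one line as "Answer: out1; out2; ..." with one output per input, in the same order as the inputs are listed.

[-23, 4, -40, 7]; [-19, 30, -43, -37, 50, 11]; [47, 10, 36, 2, -16]; [-45, 42, 33, 41]; [8, -38, 6, 30, -33, 49, 50, 10, -2, 21]

Execution, op by op:
  [-7, 40, -4, 23] -> [23, -4, 40, -7] -> [-23, 4, -40, 7]
  [-11, -50, 37, 43, -30, 19] -> [19, -30, 43, 37, -50, -11] -> [-19, 30, -43, -37, 50, 11]
  [16, -2, -36, -10, -47] -> [-47, -10, -36, -2, 16] -> [47, 10, 36, 2, -16]
  [-41, -33, -42, 45] -> [45, -42, -33, -41] -> [-45, 42, 33, 41]
  [-21, 2, -10, -50, -49, 33, -30, -6, 38, -8] -> [-8, 38, -6, -30, 33, -49, -50, -10, 2, -21] -> [8, -38, 6, 30, -33, 49, 50, 10, -2, 21]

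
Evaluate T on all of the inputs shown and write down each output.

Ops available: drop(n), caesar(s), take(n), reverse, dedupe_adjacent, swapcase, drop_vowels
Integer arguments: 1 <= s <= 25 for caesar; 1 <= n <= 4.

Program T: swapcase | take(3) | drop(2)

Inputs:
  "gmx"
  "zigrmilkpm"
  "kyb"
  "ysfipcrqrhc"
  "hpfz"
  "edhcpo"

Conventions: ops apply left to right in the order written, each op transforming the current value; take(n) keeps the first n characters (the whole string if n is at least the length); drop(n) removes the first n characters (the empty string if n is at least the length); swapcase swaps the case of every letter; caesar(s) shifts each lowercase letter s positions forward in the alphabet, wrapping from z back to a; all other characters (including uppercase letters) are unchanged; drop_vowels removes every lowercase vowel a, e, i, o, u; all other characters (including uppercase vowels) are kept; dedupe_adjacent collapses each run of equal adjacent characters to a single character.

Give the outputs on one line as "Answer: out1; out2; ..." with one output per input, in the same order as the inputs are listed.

Execution, op by op:
  "gmx" -> "GMX" -> "GMX" -> "X"
  "zigrmilkpm" -> "ZIGRMILKPM" -> "ZIG" -> "G"
  "kyb" -> "KYB" -> "KYB" -> "B"
  "ysfipcrqrhc" -> "YSFIPCRQRHC" -> "YSF" -> "F"
  "hpfz" -> "HPFZ" -> "HPF" -> "F"
  "edhcpo" -> "EDHCPO" -> "EDH" -> "H"

"X"; "G"; "B"; "F"; "F"; "H"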